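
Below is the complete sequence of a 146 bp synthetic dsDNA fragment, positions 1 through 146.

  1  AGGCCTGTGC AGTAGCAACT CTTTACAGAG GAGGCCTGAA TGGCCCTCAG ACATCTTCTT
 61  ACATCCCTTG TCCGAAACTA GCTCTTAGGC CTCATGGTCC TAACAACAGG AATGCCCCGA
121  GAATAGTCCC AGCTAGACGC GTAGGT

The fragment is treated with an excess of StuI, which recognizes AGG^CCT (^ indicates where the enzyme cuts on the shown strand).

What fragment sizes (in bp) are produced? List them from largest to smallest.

57, 55, 31, 3 bp

StuI sites (AGGCCT) start at positions 1, 32, 87.
StuI cuts after base 3 of each site, so after positions 3, 34, 89.
Linear molecule, 3 cuts → 4 fragments:
  1–3 → 3 bp
  4–34 → 31 bp
  35–89 → 55 bp
  90–146 → 57 bp
Sorted largest to smallest: 57, 55, 31, 3 bp.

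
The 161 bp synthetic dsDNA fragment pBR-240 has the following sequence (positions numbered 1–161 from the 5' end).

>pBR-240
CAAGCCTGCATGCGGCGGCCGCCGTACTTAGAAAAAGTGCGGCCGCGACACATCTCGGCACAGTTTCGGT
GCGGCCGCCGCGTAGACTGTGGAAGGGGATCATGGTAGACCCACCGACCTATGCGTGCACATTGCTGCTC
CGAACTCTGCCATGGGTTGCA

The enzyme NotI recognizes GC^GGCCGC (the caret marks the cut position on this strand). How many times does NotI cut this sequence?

3

GCGGCCGC occurs starting at positions 15, 39, 71.
NotI cuts at 3 sites.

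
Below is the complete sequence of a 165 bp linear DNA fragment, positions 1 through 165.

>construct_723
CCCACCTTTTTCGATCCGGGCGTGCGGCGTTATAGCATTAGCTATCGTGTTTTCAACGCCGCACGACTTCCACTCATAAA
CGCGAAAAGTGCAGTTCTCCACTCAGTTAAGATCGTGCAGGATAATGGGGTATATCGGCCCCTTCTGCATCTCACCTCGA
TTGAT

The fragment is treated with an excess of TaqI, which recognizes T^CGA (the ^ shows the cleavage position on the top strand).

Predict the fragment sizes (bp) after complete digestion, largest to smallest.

146, 11, 8 bp

TaqI sites (TCGA) start at positions 11, 157.
TaqI cuts after the first base of each site, so after positions 11, 157.
Linear molecule, 2 cuts → 3 fragments:
  1–11 → 11 bp
  12–157 → 146 bp
  158–165 → 8 bp
Sorted largest to smallest: 146, 11, 8 bp.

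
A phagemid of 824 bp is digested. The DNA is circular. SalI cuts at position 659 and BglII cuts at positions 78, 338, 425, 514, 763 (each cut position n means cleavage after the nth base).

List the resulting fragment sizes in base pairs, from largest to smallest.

260, 145, 139, 104, 89, 87 bp

Combined cut positions (sorted): 78, 338, 425, 514, 659, 763.
Circular molecule, 6 cuts → 6 fragments:
  338 − 78 = 260 bp
  425 − 338 = 87 bp
  514 − 425 = 89 bp
  659 − 514 = 145 bp
  763 − 659 = 104 bp
  wrap: 824 − 763 + 78 = 139 bp
Sorted largest to smallest: 260, 145, 139, 104, 89, 87 bp.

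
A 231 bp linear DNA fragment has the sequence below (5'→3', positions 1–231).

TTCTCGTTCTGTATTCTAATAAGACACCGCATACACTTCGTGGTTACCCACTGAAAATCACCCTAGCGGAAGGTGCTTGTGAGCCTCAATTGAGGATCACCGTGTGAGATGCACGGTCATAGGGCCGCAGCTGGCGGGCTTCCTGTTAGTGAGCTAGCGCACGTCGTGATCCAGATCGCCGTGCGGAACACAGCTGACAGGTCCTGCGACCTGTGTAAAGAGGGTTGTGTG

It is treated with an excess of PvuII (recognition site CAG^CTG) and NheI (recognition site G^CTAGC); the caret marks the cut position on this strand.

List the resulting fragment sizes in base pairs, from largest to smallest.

130, 40, 38, 23 bp

PvuII sites (CAGCTG) start at positions 128, 191.
PvuII cuts after base 3 of each site, so after positions 130, 193.
The NheI site (GCTAGC) starts at position 153.
NheI cuts after the first base of each site, so after position 153.
Combined cut positions: 130, 153, 193.
Linear molecule, 3 cuts → 4 fragments:
  1–130 → 130 bp
  131–153 → 23 bp
  154–193 → 40 bp
  194–231 → 38 bp
Sorted largest to smallest: 130, 40, 38, 23 bp.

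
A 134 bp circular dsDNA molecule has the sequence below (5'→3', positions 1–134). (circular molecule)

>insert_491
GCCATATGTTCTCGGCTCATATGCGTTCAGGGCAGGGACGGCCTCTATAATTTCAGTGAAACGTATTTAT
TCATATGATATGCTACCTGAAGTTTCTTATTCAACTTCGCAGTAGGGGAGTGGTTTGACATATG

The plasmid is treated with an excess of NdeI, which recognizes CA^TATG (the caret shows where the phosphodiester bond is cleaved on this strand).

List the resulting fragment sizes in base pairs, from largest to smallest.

57, 54, 15, 8 bp

NdeI sites (CATATG) start at positions 3, 18, 72, 129.
NdeI cuts after base 2 of each site, so after positions 4, 19, 73, 130.
Circular molecule, 4 cuts → 4 fragments:
  5–19 → 15 bp
  20–73 → 54 bp
  74–130 → 57 bp
  131–134 then 1–4 → 4 + 4 = 8 bp
Sorted largest to smallest: 57, 54, 15, 8 bp.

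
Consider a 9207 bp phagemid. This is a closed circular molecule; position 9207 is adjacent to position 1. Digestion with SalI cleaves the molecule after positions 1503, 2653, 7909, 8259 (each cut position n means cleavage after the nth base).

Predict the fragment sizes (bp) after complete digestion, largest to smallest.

5256, 2451, 1150, 350 bp

Circular molecule, 4 cuts → 4 fragments:
  2653 − 1503 = 1150 bp
  7909 − 2653 = 5256 bp
  8259 − 7909 = 350 bp
  wrap: 9207 − 8259 + 1503 = 2451 bp
Sorted largest to smallest: 5256, 2451, 1150, 350 bp.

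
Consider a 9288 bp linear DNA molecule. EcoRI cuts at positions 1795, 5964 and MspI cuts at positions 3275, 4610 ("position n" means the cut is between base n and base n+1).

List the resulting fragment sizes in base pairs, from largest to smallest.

Combined cut positions (sorted): 1795, 3275, 4610, 5964.
Linear molecule, 4 cuts → 5 fragments:
  1795 − 0 = 1795 bp
  3275 − 1795 = 1480 bp
  4610 − 3275 = 1335 bp
  5964 − 4610 = 1354 bp
  9288 − 5964 = 3324 bp
Sorted largest to smallest: 3324, 1795, 1480, 1354, 1335 bp.

3324, 1795, 1480, 1354, 1335 bp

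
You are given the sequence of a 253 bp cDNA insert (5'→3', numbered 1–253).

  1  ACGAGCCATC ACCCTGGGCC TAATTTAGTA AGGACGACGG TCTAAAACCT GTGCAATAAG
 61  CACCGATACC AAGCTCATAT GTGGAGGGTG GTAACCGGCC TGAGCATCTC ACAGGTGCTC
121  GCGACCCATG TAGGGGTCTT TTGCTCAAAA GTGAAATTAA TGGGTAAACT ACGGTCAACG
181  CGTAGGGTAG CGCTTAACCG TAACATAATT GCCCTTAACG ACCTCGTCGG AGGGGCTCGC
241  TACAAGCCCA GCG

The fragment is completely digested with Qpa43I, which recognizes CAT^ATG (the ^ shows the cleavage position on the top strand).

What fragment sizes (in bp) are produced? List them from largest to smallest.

175, 78 bp

The Qpa43I site (CATATG) starts at position 76.
Qpa43I cuts after base 3 of each site, so after position 78.
Linear molecule, 1 cut → 2 fragments:
  1–78 → 78 bp
  79–253 → 175 bp
Sorted largest to smallest: 175, 78 bp.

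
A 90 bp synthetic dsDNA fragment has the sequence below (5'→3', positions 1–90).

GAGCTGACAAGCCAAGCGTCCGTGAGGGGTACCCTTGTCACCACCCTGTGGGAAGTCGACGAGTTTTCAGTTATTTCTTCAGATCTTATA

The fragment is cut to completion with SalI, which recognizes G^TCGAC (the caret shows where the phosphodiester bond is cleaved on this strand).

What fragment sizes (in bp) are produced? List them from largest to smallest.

55, 35 bp

The SalI site (GTCGAC) starts at position 55.
SalI cuts after the first base of each site, so after position 55.
Linear molecule, 1 cut → 2 fragments:
  1–55 → 55 bp
  56–90 → 35 bp
Sorted largest to smallest: 55, 35 bp.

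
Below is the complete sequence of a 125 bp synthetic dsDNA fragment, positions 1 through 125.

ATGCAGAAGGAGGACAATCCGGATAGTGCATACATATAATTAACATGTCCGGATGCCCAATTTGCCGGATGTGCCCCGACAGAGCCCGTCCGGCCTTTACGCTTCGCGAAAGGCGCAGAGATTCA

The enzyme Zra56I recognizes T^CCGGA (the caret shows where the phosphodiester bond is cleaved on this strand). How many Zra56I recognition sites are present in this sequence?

2

TCCGGA occurs starting at positions 18, 48.
Zra56I cuts at 2 sites.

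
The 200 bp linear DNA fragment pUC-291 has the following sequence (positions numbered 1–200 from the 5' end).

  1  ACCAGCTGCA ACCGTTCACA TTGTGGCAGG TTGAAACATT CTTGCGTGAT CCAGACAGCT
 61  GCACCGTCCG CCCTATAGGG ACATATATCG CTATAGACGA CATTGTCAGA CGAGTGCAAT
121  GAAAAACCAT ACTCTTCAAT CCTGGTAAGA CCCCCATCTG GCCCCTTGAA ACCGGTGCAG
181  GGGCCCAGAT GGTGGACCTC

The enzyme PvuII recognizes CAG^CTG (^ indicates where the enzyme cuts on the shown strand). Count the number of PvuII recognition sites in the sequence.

2

CAGCTG occurs starting at positions 3, 56.
PvuII cuts at 2 sites.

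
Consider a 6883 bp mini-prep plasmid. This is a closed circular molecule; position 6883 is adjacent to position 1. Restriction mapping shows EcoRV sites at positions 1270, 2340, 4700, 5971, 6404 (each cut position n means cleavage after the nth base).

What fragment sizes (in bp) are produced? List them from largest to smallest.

2360, 1749, 1271, 1070, 433 bp

Circular molecule, 5 cuts → 5 fragments:
  2340 − 1270 = 1070 bp
  4700 − 2340 = 2360 bp
  5971 − 4700 = 1271 bp
  6404 − 5971 = 433 bp
  wrap: 6883 − 6404 + 1270 = 1749 bp
Sorted largest to smallest: 2360, 1749, 1271, 1070, 433 bp.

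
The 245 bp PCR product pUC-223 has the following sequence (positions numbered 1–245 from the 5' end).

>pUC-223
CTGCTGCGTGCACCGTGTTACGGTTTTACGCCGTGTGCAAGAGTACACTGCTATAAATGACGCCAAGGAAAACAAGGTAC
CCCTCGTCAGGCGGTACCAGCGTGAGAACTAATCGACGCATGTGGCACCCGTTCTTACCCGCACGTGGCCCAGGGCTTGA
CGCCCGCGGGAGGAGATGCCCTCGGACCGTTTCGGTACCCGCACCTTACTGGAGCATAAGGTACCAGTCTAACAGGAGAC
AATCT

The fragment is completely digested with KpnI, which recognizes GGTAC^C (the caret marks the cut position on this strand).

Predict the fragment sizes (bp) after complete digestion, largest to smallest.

KpnI sites (GGTACC) start at positions 76, 93, 194, 220.
KpnI cuts after base 5 of each site (before the last base), so after positions 80, 97, 198, 224.
Linear molecule, 4 cuts → 5 fragments:
  1–80 → 80 bp
  81–97 → 17 bp
  98–198 → 101 bp
  199–224 → 26 bp
  225–245 → 21 bp
Sorted largest to smallest: 101, 80, 26, 21, 17 bp.

101, 80, 26, 21, 17 bp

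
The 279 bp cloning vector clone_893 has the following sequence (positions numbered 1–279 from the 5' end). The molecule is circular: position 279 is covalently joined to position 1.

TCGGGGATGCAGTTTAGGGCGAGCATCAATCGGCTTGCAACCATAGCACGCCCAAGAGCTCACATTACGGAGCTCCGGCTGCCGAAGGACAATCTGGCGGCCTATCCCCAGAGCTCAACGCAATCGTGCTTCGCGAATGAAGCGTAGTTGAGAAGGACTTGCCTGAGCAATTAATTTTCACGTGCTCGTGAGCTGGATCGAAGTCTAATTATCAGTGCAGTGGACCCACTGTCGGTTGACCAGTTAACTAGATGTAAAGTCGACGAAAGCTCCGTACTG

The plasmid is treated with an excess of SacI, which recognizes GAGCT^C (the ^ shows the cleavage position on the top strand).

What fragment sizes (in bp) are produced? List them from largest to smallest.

224, 41, 14 bp

SacI sites (GAGCTC) start at positions 56, 70, 111.
SacI cuts after base 5 of each site (before the last base), so after positions 60, 74, 115.
Circular molecule, 3 cuts → 3 fragments:
  61–74 → 14 bp
  75–115 → 41 bp
  116–279 then 1–60 → 164 + 60 = 224 bp
Sorted largest to smallest: 224, 41, 14 bp.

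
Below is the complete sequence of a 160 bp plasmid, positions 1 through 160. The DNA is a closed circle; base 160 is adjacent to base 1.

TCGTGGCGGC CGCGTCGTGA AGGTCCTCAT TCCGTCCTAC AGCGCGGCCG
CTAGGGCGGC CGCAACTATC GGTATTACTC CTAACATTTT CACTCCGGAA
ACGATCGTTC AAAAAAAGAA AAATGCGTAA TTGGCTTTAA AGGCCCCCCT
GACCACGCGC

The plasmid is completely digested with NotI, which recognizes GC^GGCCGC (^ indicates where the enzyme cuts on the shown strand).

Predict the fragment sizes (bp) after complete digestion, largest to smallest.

110, 38, 12 bp

NotI sites (GCGGCCGC) start at positions 6, 44, 56.
NotI cuts after base 2 of each site, so after positions 7, 45, 57.
Circular molecule, 3 cuts → 3 fragments:
  8–45 → 38 bp
  46–57 → 12 bp
  58–160 then 1–7 → 103 + 7 = 110 bp
Sorted largest to smallest: 110, 38, 12 bp.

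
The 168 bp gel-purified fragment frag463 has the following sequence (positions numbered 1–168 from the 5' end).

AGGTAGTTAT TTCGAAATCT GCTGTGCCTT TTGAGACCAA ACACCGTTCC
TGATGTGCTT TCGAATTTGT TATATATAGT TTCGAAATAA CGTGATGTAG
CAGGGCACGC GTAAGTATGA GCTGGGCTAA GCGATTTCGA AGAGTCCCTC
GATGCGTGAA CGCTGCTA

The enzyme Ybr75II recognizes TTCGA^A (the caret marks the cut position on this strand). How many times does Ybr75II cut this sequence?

TTCGAA occurs starting at positions 11, 60, 81, 136.
Ybr75II cuts at 4 sites.

4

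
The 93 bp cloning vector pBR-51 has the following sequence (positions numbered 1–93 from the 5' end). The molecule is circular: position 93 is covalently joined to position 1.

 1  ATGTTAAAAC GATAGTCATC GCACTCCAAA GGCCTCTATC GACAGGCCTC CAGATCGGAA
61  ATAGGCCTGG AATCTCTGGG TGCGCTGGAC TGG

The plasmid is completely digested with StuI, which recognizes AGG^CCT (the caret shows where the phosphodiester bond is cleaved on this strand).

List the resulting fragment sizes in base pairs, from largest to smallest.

60, 19, 14 bp

StuI sites (AGGCCT) start at positions 30, 44, 63.
StuI cuts after base 3 of each site, so after positions 32, 46, 65.
Circular molecule, 3 cuts → 3 fragments:
  33–46 → 14 bp
  47–65 → 19 bp
  66–93 then 1–32 → 28 + 32 = 60 bp
Sorted largest to smallest: 60, 19, 14 bp.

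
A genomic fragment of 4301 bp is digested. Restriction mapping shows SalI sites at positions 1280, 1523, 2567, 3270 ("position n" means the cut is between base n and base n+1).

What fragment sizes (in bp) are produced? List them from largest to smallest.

Linear molecule, 4 cuts → 5 fragments:
  1280 − 0 = 1280 bp
  1523 − 1280 = 243 bp
  2567 − 1523 = 1044 bp
  3270 − 2567 = 703 bp
  4301 − 3270 = 1031 bp
Sorted largest to smallest: 1280, 1044, 1031, 703, 243 bp.

1280, 1044, 1031, 703, 243 bp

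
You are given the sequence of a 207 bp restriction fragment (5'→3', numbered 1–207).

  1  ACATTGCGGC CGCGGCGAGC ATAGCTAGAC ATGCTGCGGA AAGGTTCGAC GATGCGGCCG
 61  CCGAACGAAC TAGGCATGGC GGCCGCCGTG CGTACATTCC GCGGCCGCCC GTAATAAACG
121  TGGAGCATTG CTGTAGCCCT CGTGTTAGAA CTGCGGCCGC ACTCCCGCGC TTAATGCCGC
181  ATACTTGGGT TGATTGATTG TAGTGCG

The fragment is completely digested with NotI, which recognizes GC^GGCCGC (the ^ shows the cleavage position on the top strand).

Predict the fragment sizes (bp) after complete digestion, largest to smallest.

NotI sites (GCGGCCGC) start at positions 6, 54, 79, 101, 153.
NotI cuts after base 2 of each site, so after positions 7, 55, 80, 102, 154.
Linear molecule, 5 cuts → 6 fragments:
  1–7 → 7 bp
  8–55 → 48 bp
  56–80 → 25 bp
  81–102 → 22 bp
  103–154 → 52 bp
  155–207 → 53 bp
Sorted largest to smallest: 53, 52, 48, 25, 22, 7 bp.

53, 52, 48, 25, 22, 7 bp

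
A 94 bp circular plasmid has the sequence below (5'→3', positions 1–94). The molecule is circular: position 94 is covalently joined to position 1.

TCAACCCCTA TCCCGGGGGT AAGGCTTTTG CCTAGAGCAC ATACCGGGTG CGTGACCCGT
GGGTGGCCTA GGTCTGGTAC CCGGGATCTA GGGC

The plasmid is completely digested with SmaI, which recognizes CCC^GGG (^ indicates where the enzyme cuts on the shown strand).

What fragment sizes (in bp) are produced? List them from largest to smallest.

68, 26 bp

SmaI sites (CCCGGG) start at positions 12, 80.
SmaI cuts after base 3 of each site, so after positions 14, 82.
Circular molecule, 2 cuts → 2 fragments:
  15–82 → 68 bp
  83–94 then 1–14 → 12 + 14 = 26 bp
Sorted largest to smallest: 68, 26 bp.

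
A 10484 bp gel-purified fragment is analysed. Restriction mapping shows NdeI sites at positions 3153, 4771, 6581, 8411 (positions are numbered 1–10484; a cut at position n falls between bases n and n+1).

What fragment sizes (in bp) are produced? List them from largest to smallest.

3153, 2073, 1830, 1810, 1618 bp

Linear molecule, 4 cuts → 5 fragments:
  3153 − 0 = 3153 bp
  4771 − 3153 = 1618 bp
  6581 − 4771 = 1810 bp
  8411 − 6581 = 1830 bp
  10484 − 8411 = 2073 bp
Sorted largest to smallest: 3153, 2073, 1830, 1810, 1618 bp.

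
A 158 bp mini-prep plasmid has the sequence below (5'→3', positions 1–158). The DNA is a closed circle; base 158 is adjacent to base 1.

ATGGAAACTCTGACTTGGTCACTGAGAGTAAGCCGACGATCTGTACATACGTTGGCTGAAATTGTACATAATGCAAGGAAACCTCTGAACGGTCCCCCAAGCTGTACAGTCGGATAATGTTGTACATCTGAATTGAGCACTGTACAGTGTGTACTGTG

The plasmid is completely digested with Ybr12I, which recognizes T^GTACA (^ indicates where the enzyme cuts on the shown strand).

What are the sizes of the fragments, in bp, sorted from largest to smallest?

59, 40, 21, 20, 18 bp

Ybr12I sites (TGTACA) start at positions 42, 63, 103, 121, 141.
Ybr12I cuts after the first base of each site, so after positions 42, 63, 103, 121, 141.
Circular molecule, 5 cuts → 5 fragments:
  43–63 → 21 bp
  64–103 → 40 bp
  104–121 → 18 bp
  122–141 → 20 bp
  142–158 then 1–42 → 17 + 42 = 59 bp
Sorted largest to smallest: 59, 40, 21, 20, 18 bp.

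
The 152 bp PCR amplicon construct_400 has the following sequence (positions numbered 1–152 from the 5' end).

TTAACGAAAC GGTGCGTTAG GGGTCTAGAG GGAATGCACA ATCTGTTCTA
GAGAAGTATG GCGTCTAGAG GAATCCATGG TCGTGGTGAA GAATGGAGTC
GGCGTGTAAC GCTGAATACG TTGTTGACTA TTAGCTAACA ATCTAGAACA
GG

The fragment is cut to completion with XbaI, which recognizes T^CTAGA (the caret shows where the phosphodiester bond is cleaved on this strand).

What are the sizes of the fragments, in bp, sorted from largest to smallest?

XbaI sites (TCTAGA) start at positions 24, 47, 64, 142.
XbaI cuts after the first base of each site, so after positions 24, 47, 64, 142.
Linear molecule, 4 cuts → 5 fragments:
  1–24 → 24 bp
  25–47 → 23 bp
  48–64 → 17 bp
  65–142 → 78 bp
  143–152 → 10 bp
Sorted largest to smallest: 78, 24, 23, 17, 10 bp.

78, 24, 23, 17, 10 bp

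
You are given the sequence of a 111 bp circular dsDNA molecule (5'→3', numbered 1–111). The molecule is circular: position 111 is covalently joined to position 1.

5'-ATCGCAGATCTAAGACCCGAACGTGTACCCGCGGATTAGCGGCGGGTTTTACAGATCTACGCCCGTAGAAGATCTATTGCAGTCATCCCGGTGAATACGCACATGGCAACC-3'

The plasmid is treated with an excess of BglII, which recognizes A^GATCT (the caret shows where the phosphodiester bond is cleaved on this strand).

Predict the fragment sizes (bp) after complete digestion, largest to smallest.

47, 47, 17 bp

BglII sites (AGATCT) start at positions 6, 53, 70.
BglII cuts after the first base of each site, so after positions 6, 53, 70.
Circular molecule, 3 cuts → 3 fragments:
  7–53 → 47 bp
  54–70 → 17 bp
  71–111 then 1–6 → 41 + 6 = 47 bp
Sorted largest to smallest: 47, 47, 17 bp.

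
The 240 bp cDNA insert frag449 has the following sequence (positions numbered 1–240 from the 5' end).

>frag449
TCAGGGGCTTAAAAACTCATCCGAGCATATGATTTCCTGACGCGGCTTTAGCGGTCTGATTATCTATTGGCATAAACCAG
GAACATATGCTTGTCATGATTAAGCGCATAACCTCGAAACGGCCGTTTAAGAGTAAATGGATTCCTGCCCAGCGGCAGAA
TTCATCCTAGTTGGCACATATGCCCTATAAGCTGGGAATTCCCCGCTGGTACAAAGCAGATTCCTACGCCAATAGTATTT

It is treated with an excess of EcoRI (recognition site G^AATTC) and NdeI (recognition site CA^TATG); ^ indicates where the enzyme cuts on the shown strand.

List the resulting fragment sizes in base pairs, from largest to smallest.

73, 58, 44, 27, 20, 18 bp

EcoRI sites (GAATTC) start at positions 158, 196.
EcoRI cuts after the first base of each site, so after positions 158, 196.
NdeI sites (CATATG) start at positions 26, 84, 177.
NdeI cuts after base 2 of each site, so after positions 27, 85, 178.
Combined cut positions: 27, 85, 158, 178, 196.
Linear molecule, 5 cuts → 6 fragments:
  1–27 → 27 bp
  28–85 → 58 bp
  86–158 → 73 bp
  159–178 → 20 bp
  179–196 → 18 bp
  197–240 → 44 bp
Sorted largest to smallest: 73, 58, 44, 27, 20, 18 bp.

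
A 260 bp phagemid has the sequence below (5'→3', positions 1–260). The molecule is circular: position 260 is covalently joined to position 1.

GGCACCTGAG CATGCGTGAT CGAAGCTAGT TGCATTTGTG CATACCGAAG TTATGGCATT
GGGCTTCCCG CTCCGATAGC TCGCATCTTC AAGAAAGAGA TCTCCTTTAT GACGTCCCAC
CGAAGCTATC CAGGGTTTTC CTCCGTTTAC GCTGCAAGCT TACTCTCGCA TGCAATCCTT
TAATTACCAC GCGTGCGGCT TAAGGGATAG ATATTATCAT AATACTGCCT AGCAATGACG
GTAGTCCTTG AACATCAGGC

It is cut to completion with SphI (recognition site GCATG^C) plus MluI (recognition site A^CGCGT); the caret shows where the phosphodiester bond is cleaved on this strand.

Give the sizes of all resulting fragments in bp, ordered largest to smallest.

158, 85, 17 bp

SphI sites (GCATGC) start at positions 10, 168.
SphI cuts after base 5 of each site (before the last base), so after positions 14, 172.
The MluI site (ACGCGT) starts at position 189.
MluI cuts after the first base of each site, so after position 189.
Combined cut positions: 14, 172, 189.
Circular molecule, 3 cuts → 3 fragments:
  15–172 → 158 bp
  173–189 → 17 bp
  190–260 then 1–14 → 71 + 14 = 85 bp
Sorted largest to smallest: 158, 85, 17 bp.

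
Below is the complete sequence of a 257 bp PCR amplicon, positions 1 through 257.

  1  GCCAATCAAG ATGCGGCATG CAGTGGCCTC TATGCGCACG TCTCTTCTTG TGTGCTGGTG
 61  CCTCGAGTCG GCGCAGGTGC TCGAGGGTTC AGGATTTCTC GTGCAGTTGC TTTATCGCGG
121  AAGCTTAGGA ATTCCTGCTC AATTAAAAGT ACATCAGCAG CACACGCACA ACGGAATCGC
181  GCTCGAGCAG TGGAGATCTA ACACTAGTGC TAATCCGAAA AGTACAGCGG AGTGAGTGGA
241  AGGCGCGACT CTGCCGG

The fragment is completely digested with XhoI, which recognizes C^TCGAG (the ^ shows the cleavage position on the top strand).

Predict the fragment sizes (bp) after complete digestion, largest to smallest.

102, 75, 62, 18 bp

XhoI sites (CTCGAG) start at positions 62, 80, 182.
XhoI cuts after the first base of each site, so after positions 62, 80, 182.
Linear molecule, 3 cuts → 4 fragments:
  1–62 → 62 bp
  63–80 → 18 bp
  81–182 → 102 bp
  183–257 → 75 bp
Sorted largest to smallest: 102, 75, 62, 18 bp.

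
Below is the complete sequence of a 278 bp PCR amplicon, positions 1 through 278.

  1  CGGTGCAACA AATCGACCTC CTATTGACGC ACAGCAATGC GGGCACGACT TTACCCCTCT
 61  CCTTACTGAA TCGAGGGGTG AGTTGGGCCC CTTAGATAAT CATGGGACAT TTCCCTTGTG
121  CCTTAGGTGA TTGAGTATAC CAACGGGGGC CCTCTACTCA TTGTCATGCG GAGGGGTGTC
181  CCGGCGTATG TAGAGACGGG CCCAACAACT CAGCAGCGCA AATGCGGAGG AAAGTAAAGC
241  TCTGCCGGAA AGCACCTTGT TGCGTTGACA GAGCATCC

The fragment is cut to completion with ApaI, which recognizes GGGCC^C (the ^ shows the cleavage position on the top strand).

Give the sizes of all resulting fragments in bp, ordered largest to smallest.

ApaI sites (GGGCCC) start at positions 85, 147, 198.
ApaI cuts after base 5 of each site (before the last base), so after positions 89, 151, 202.
Linear molecule, 3 cuts → 4 fragments:
  1–89 → 89 bp
  90–151 → 62 bp
  152–202 → 51 bp
  203–278 → 76 bp
Sorted largest to smallest: 89, 76, 62, 51 bp.

89, 76, 62, 51 bp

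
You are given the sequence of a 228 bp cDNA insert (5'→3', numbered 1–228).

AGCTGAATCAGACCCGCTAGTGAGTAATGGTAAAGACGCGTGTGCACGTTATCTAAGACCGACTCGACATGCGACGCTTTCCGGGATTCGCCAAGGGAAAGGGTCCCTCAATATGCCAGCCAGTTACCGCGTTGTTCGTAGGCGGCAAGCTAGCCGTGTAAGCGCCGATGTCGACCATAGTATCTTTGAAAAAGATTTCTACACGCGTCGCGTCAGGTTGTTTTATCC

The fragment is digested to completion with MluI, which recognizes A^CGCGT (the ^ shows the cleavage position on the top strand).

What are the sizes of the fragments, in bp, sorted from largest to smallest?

MluI sites (ACGCGT) start at positions 36, 203.
MluI cuts after the first base of each site, so after positions 36, 203.
Linear molecule, 2 cuts → 3 fragments:
  1–36 → 36 bp
  37–203 → 167 bp
  204–228 → 25 bp
Sorted largest to smallest: 167, 36, 25 bp.

167, 36, 25 bp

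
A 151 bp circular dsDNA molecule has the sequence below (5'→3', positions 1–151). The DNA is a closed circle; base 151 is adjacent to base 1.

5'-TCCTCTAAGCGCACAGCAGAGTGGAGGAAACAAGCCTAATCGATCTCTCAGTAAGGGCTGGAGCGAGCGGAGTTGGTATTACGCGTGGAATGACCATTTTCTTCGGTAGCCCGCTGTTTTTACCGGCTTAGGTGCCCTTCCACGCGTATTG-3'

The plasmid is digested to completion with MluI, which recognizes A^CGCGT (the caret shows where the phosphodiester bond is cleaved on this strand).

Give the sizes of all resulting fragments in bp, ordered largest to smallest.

MluI sites (ACGCGT) start at positions 81, 142.
MluI cuts after the first base of each site, so after positions 81, 142.
Circular molecule, 2 cuts → 2 fragments:
  82–142 → 61 bp
  143–151 then 1–81 → 9 + 81 = 90 bp
Sorted largest to smallest: 90, 61 bp.

90, 61 bp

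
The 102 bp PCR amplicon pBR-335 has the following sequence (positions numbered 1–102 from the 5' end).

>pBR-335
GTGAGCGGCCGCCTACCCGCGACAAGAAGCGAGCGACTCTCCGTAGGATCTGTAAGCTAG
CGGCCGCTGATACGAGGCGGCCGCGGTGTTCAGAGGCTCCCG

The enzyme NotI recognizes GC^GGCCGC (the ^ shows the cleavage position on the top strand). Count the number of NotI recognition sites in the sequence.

GCGGCCGC occurs starting at positions 5, 60, 77.
NotI cuts at 3 sites.

3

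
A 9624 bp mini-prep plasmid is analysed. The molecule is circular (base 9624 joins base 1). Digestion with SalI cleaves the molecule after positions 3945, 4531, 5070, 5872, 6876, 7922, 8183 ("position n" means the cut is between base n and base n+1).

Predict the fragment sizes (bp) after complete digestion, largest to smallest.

Circular molecule, 7 cuts → 7 fragments:
  4531 − 3945 = 586 bp
  5070 − 4531 = 539 bp
  5872 − 5070 = 802 bp
  6876 − 5872 = 1004 bp
  7922 − 6876 = 1046 bp
  8183 − 7922 = 261 bp
  wrap: 9624 − 8183 + 3945 = 5386 bp
Sorted largest to smallest: 5386, 1046, 1004, 802, 586, 539, 261 bp.

5386, 1046, 1004, 802, 586, 539, 261 bp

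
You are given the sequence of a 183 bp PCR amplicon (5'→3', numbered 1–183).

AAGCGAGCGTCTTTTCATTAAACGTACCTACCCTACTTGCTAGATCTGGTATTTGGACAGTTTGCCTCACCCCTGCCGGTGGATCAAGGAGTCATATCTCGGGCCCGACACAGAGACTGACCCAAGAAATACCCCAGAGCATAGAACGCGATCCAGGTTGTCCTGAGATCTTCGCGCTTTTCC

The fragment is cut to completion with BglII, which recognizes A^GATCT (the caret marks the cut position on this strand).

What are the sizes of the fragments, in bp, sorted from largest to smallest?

BglII sites (AGATCT) start at positions 42, 166.
BglII cuts after the first base of each site, so after positions 42, 166.
Linear molecule, 2 cuts → 3 fragments:
  1–42 → 42 bp
  43–166 → 124 bp
  167–183 → 17 bp
Sorted largest to smallest: 124, 42, 17 bp.

124, 42, 17 bp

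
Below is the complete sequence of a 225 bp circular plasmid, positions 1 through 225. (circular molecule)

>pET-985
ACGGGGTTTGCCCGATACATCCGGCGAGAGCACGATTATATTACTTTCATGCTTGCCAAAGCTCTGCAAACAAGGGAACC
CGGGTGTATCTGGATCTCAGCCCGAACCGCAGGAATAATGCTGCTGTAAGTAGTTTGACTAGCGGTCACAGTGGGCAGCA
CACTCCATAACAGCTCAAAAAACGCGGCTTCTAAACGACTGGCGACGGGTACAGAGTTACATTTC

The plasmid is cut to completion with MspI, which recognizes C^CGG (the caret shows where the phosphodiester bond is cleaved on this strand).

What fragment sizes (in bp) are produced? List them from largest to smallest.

166, 59 bp

MspI sites (CCGG) start at positions 21, 80.
MspI cuts after the first base of each site, so after positions 21, 80.
Circular molecule, 2 cuts → 2 fragments:
  22–80 → 59 bp
  81–225 then 1–21 → 145 + 21 = 166 bp
Sorted largest to smallest: 166, 59 bp.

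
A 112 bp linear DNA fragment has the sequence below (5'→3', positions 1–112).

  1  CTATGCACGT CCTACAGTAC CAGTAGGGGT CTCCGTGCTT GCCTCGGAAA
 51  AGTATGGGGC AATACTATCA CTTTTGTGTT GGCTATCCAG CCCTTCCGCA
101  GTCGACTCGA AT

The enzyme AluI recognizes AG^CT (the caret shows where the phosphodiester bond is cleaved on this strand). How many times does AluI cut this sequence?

0

No occurrence of AGCT is present in the sequence.
AluI does not cut: 0 sites.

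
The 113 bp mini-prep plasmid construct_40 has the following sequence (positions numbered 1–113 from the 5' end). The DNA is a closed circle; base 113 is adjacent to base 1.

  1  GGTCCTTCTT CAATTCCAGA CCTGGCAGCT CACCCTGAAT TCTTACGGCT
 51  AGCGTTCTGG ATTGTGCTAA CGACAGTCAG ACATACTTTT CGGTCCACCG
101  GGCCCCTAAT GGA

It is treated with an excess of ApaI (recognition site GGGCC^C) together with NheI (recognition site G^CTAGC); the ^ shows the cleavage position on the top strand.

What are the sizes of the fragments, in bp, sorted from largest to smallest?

The ApaI site (GGGCCC) starts at position 100.
ApaI cuts after base 5 of each site (before the last base), so after position 104.
The NheI site (GCTAGC) starts at position 48.
NheI cuts after the first base of each site, so after position 48.
Combined cut positions: 48, 104.
Circular molecule, 2 cuts → 2 fragments:
  49–104 → 56 bp
  105–113 then 1–48 → 9 + 48 = 57 bp
Sorted largest to smallest: 57, 56 bp.

57, 56 bp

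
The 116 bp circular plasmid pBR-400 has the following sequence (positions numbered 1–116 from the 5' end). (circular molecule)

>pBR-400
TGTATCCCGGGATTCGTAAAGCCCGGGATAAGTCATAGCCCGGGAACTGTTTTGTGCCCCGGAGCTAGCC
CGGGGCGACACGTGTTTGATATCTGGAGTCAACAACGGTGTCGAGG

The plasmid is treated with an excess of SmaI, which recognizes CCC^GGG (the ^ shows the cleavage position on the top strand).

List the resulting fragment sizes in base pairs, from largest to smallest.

53, 30, 17, 16 bp

SmaI sites (CCCGGG) start at positions 6, 22, 39, 69.
SmaI cuts after base 3 of each site, so after positions 8, 24, 41, 71.
Circular molecule, 4 cuts → 4 fragments:
  9–24 → 16 bp
  25–41 → 17 bp
  42–71 → 30 bp
  72–116 then 1–8 → 45 + 8 = 53 bp
Sorted largest to smallest: 53, 30, 17, 16 bp.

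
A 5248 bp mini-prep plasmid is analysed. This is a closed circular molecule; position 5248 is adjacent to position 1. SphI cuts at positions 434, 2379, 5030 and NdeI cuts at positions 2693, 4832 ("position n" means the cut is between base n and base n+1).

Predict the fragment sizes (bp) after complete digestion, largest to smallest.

Combined cut positions (sorted): 434, 2379, 2693, 4832, 5030.
Circular molecule, 5 cuts → 5 fragments:
  2379 − 434 = 1945 bp
  2693 − 2379 = 314 bp
  4832 − 2693 = 2139 bp
  5030 − 4832 = 198 bp
  wrap: 5248 − 5030 + 434 = 652 bp
Sorted largest to smallest: 2139, 1945, 652, 314, 198 bp.

2139, 1945, 652, 314, 198 bp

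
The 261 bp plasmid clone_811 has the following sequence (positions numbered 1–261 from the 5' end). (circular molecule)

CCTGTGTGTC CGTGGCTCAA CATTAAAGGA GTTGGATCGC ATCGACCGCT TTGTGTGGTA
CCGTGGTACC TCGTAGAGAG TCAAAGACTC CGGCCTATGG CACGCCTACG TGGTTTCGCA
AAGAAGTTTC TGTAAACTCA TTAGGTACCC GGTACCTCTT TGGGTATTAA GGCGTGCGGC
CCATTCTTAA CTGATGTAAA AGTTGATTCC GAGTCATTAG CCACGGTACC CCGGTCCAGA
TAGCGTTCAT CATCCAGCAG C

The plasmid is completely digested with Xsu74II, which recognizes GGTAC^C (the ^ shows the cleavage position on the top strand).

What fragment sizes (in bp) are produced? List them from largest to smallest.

Xsu74II sites (GGTACC) start at positions 57, 65, 144, 151, 225.
Xsu74II cuts after base 5 of each site (before the last base), so after positions 61, 69, 148, 155, 229.
Circular molecule, 5 cuts → 5 fragments:
  62–69 → 8 bp
  70–148 → 79 bp
  149–155 → 7 bp
  156–229 → 74 bp
  230–261 then 1–61 → 32 + 61 = 93 bp
Sorted largest to smallest: 93, 79, 74, 8, 7 bp.

93, 79, 74, 8, 7 bp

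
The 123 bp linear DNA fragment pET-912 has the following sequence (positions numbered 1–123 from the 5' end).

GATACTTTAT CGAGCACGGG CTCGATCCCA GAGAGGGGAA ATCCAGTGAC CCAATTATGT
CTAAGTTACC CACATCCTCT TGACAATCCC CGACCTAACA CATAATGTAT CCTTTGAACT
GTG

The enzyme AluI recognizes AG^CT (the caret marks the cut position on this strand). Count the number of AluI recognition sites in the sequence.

No occurrence of AGCT is present in the sequence.
AluI does not cut: 0 sites.

0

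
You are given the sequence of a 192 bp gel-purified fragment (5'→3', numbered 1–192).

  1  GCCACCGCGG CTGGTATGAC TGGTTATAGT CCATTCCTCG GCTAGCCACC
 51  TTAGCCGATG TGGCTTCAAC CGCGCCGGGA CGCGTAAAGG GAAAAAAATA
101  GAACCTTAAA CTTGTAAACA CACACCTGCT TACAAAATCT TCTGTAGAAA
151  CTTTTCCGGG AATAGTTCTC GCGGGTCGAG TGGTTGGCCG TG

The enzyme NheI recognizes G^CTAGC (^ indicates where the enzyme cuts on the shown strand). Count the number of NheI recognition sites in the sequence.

1

GCTAGC occurs starting at position 41.
NheI cuts at 1 site.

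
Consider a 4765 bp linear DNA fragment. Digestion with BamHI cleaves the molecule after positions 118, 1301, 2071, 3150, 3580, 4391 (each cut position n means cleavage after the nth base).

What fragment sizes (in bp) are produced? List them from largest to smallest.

1183, 1079, 811, 770, 430, 374, 118 bp

Linear molecule, 6 cuts → 7 fragments:
  118 − 0 = 118 bp
  1301 − 118 = 1183 bp
  2071 − 1301 = 770 bp
  3150 − 2071 = 1079 bp
  3580 − 3150 = 430 bp
  4391 − 3580 = 811 bp
  4765 − 4391 = 374 bp
Sorted largest to smallest: 1183, 1079, 811, 770, 430, 374, 118 bp.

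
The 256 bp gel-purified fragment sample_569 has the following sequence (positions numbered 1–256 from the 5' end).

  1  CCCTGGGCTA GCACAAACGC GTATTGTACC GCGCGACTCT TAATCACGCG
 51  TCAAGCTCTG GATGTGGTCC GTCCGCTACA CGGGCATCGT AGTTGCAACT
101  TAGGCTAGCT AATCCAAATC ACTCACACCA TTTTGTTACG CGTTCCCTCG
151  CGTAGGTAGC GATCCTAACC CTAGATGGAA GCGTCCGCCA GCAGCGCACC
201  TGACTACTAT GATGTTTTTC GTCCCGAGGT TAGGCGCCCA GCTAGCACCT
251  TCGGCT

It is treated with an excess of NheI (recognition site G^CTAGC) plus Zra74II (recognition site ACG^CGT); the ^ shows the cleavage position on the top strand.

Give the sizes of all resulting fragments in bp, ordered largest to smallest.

101, 56, 36, 29, 15, 12, 7 bp

NheI sites (GCTAGC) start at positions 7, 104, 241.
NheI cuts after the first base of each site, so after positions 7, 104, 241.
Zra74II sites (ACGCGT) start at positions 17, 46, 138.
Zra74II cuts after base 3 of each site, so after positions 19, 48, 140.
Combined cut positions: 7, 19, 48, 104, 140, 241.
Linear molecule, 6 cuts → 7 fragments:
  1–7 → 7 bp
  8–19 → 12 bp
  20–48 → 29 bp
  49–104 → 56 bp
  105–140 → 36 bp
  141–241 → 101 bp
  242–256 → 15 bp
Sorted largest to smallest: 101, 56, 36, 29, 15, 12, 7 bp.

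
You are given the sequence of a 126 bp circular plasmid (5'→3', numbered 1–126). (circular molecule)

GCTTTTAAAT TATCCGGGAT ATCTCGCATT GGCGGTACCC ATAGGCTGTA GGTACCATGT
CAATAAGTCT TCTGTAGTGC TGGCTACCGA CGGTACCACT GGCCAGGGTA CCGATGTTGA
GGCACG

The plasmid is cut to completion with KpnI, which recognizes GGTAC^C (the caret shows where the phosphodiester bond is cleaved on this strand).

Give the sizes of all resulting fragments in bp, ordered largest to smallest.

KpnI sites (GGTACC) start at positions 34, 51, 92, 107.
KpnI cuts after base 5 of each site (before the last base), so after positions 38, 55, 96, 111.
Circular molecule, 4 cuts → 4 fragments:
  39–55 → 17 bp
  56–96 → 41 bp
  97–111 → 15 bp
  112–126 then 1–38 → 15 + 38 = 53 bp
Sorted largest to smallest: 53, 41, 17, 15 bp.

53, 41, 17, 15 bp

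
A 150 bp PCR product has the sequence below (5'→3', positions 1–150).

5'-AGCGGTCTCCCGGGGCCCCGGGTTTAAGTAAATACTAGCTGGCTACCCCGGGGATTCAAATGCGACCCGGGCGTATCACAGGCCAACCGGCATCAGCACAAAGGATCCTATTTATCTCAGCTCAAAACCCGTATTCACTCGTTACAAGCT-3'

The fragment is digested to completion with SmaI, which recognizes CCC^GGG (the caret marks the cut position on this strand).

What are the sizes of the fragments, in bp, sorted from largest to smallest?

82, 30, 19, 11, 8 bp

SmaI sites (CCCGGG) start at positions 9, 17, 47, 66.
SmaI cuts after base 3 of each site, so after positions 11, 19, 49, 68.
Linear molecule, 4 cuts → 5 fragments:
  1–11 → 11 bp
  12–19 → 8 bp
  20–49 → 30 bp
  50–68 → 19 bp
  69–150 → 82 bp
Sorted largest to smallest: 82, 30, 19, 11, 8 bp.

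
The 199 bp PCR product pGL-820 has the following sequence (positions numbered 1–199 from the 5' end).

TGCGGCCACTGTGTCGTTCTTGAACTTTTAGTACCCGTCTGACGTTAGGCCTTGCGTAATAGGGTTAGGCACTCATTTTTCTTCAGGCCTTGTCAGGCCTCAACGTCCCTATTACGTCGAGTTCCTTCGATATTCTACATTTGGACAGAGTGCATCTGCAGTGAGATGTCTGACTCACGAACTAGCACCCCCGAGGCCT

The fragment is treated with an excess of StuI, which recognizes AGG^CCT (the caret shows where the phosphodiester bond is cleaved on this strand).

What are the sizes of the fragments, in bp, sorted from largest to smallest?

StuI sites (AGGCCT) start at positions 47, 85, 95, 194.
StuI cuts after base 3 of each site, so after positions 49, 87, 97, 196.
Linear molecule, 4 cuts → 5 fragments:
  1–49 → 49 bp
  50–87 → 38 bp
  88–97 → 10 bp
  98–196 → 99 bp
  197–199 → 3 bp
Sorted largest to smallest: 99, 49, 38, 10, 3 bp.

99, 49, 38, 10, 3 bp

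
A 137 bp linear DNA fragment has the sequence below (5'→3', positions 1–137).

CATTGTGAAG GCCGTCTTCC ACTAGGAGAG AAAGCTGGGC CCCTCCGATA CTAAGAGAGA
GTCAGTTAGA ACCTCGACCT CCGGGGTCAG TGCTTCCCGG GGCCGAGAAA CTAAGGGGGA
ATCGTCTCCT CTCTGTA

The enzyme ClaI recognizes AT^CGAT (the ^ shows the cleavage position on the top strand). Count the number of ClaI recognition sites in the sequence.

0

No occurrence of ATCGAT is present in the sequence.
ClaI does not cut: 0 sites.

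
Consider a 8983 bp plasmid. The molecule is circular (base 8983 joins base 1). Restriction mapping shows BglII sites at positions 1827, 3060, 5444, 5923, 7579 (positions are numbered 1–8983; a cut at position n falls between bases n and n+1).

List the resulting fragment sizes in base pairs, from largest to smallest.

3231, 2384, 1656, 1233, 479 bp

Circular molecule, 5 cuts → 5 fragments:
  3060 − 1827 = 1233 bp
  5444 − 3060 = 2384 bp
  5923 − 5444 = 479 bp
  7579 − 5923 = 1656 bp
  wrap: 8983 − 7579 + 1827 = 3231 bp
Sorted largest to smallest: 3231, 2384, 1656, 1233, 479 bp.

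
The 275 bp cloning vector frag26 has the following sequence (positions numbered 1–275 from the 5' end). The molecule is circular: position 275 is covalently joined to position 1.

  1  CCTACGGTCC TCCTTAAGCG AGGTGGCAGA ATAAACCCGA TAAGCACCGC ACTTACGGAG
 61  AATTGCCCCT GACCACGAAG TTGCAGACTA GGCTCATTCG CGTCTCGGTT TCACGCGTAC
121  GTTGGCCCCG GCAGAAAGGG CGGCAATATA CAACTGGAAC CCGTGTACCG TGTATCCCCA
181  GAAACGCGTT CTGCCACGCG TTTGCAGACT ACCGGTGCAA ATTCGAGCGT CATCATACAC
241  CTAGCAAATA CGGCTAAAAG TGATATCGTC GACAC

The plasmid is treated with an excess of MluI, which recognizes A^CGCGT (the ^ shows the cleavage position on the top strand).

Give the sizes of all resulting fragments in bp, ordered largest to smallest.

MluI sites (ACGCGT) start at positions 113, 184, 196.
MluI cuts after the first base of each site, so after positions 113, 184, 196.
Circular molecule, 3 cuts → 3 fragments:
  114–184 → 71 bp
  185–196 → 12 bp
  197–275 then 1–113 → 79 + 113 = 192 bp
Sorted largest to smallest: 192, 71, 12 bp.

192, 71, 12 bp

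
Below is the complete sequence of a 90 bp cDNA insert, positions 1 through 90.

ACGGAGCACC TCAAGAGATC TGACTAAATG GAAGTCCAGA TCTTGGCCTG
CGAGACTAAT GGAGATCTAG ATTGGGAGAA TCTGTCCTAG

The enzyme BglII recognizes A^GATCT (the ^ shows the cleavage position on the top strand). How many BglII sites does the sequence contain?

AGATCT occurs starting at positions 16, 38, 63.
BglII cuts at 3 sites.

3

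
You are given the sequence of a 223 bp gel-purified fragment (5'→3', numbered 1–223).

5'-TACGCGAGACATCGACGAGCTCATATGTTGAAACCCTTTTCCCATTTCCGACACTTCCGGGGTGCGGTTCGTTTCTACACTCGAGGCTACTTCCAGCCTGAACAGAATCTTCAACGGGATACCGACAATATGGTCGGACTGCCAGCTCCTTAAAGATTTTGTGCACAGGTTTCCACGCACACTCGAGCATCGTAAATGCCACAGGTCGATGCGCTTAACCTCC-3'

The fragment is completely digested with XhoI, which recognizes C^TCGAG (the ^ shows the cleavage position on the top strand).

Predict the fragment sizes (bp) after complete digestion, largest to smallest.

102, 80, 41 bp

XhoI sites (CTCGAG) start at positions 80, 182.
XhoI cuts after the first base of each site, so after positions 80, 182.
Linear molecule, 2 cuts → 3 fragments:
  1–80 → 80 bp
  81–182 → 102 bp
  183–223 → 41 bp
Sorted largest to smallest: 102, 80, 41 bp.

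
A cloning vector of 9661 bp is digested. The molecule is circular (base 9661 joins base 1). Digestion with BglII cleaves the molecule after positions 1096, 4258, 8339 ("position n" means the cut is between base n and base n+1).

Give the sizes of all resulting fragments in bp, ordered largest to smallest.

4081, 3162, 2418 bp

Circular molecule, 3 cuts → 3 fragments:
  4258 − 1096 = 3162 bp
  8339 − 4258 = 4081 bp
  wrap: 9661 − 8339 + 1096 = 2418 bp
Sorted largest to smallest: 4081, 3162, 2418 bp.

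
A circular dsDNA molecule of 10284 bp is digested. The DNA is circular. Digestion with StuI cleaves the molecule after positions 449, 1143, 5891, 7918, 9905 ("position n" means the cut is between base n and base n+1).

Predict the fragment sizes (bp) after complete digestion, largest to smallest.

Circular molecule, 5 cuts → 5 fragments:
  1143 − 449 = 694 bp
  5891 − 1143 = 4748 bp
  7918 − 5891 = 2027 bp
  9905 − 7918 = 1987 bp
  wrap: 10284 − 9905 + 449 = 828 bp
Sorted largest to smallest: 4748, 2027, 1987, 828, 694 bp.

4748, 2027, 1987, 828, 694 bp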